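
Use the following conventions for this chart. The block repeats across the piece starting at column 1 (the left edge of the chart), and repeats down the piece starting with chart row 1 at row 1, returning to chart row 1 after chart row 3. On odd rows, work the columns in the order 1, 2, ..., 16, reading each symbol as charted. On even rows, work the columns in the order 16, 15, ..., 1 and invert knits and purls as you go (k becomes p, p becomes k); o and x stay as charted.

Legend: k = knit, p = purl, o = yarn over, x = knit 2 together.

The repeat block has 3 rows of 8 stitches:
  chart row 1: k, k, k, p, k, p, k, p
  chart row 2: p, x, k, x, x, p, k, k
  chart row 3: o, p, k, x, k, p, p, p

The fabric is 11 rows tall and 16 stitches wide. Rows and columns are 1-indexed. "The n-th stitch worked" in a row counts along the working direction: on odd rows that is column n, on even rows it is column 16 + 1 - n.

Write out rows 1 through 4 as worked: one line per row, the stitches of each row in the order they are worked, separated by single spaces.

Row 1: chart row 1, RS - tile across columns 1-16 and work as-is.
Row 2: chart row 2, WS - tiled (columns 1-16): p x k x x p k k p x k x x p k k; work from column 16 back to 1 with k<->p swapped.
Row 3: chart row 3, RS - tile across columns 1-16 and work as-is.
Row 4: chart row 1, WS - tiled (columns 1-16): k k k p k p k p k k k p k p k p; work from column 16 back to 1 with k<->p swapped.

Rows as worked:
k k k p k p k p k k k p k p k p
p p k x x p x k p p k x x p x k
o p k x k p p p o p k x k p p p
k p k p k p p p k p k p k p p p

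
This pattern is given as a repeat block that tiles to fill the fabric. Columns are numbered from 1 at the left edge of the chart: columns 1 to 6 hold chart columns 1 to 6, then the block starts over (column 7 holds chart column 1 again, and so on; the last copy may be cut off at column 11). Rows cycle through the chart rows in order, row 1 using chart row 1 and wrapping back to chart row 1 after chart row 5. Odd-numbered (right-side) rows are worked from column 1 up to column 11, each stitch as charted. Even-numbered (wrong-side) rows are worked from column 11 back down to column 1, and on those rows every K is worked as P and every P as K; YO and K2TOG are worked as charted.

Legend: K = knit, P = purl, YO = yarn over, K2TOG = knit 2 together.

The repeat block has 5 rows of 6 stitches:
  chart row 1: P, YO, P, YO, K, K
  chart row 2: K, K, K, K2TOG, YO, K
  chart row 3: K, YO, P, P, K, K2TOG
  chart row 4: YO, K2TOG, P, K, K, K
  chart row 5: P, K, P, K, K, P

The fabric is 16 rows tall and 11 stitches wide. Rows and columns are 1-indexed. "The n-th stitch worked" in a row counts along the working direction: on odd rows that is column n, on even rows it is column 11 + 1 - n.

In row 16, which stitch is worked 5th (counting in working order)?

Result:
K

Derivation:
For row 16: chart row = ((16-1) mod 5) + 1 = 1; this is a WS (even) row.
Chart row 1 tiled across columns 1-11: P YO P YO K K P YO P YO K
WS: work from column 11 back to column 1 (reverse the tiled row), swapping K<->P (YO and K2TOG unchanged).
Row 16 as worked: P YO K YO K P P YO K YO K
The 5th stitch worked is K.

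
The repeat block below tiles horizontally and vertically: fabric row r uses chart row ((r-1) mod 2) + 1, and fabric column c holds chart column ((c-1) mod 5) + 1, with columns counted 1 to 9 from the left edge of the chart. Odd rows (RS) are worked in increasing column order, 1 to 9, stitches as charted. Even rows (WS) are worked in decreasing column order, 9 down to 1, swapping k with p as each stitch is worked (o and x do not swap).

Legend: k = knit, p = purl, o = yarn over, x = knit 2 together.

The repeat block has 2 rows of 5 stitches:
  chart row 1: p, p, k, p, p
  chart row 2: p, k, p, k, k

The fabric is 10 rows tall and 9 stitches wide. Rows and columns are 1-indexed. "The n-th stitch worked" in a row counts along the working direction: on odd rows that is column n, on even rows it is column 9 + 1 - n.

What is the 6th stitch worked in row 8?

Row 8: (8-1) mod 2 = 1, so use chart row 2. Even row -> WS.
Chart row 2 tiled across columns 1-9: p k p k k p k p k
Wrong side: read the tiled row from column 9 down to 1 and exchange k with p (leave o, x).
Row 8 as worked: p k p k p p k p k
The 6th stitch worked is p.

Stitch:
p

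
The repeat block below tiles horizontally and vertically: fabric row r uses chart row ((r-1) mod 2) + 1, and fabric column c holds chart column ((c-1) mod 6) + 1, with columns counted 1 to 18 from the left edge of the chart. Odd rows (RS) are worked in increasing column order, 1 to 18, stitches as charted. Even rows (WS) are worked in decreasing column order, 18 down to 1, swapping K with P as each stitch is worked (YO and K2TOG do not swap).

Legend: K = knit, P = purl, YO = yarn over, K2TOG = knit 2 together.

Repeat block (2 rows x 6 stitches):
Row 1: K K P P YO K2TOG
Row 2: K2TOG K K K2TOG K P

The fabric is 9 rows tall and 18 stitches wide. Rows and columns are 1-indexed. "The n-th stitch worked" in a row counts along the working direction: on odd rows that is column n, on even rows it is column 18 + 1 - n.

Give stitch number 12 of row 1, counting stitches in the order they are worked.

Row 1 uses chart row ((1-1) mod 2)+1 = 1. Row 1 is odd, so RS.
Chart row 1 tiled across columns 1-18: K K P P YO K2TOG K K P P YO K2TOG K K P P YO K2TOG
RS row: no reversal, no swap; stitch n worked = column n.
Stitch 12 in working order -> K2TOG

Result:
K2TOG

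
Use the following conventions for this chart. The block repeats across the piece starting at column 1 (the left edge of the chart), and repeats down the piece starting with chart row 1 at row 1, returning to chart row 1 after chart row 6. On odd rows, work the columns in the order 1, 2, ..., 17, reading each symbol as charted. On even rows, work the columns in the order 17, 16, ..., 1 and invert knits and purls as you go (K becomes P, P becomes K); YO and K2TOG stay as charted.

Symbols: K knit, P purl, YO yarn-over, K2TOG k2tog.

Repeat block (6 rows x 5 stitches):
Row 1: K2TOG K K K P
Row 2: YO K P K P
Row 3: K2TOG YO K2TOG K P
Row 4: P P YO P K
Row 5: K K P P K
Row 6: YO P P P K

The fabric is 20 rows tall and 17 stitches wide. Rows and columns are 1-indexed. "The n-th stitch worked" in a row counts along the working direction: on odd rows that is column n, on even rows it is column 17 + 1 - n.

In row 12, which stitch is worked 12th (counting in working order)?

For row 12: chart row = ((12-1) mod 6) + 1 = 6; this is a WS (even) row.
Chart row 6 tiled across columns 1-17: YO P P P K YO P P P K YO P P P K YO P
Wrong side: read the tiled row from column 17 down to 1 and exchange K with P (leave YO, K2TOG).
Row 12 as worked: K YO P K K K YO P K K K YO P K K K YO
The 12th stitch worked is YO.

== STITCH ==
YO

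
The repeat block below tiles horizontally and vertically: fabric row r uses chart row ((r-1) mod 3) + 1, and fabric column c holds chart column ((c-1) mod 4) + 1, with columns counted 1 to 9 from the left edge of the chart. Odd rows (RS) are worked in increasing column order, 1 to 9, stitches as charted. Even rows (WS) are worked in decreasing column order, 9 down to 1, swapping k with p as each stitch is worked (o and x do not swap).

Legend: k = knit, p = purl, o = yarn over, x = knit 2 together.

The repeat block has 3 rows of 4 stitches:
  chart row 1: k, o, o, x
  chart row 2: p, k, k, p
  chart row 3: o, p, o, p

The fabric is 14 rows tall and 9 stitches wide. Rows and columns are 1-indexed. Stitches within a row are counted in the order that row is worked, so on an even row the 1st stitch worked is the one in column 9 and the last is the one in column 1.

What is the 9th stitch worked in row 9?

Result:
o

Derivation:
Row 9 uses chart row ((9-1) mod 3)+1 = 3. Row 9 is odd, so RS.
Chart row 3 tiled across columns 1-9: o p o p o p o p o
Right side: take the tiled row as-is (worked left to right from column 1).
The 9th stitch worked is o.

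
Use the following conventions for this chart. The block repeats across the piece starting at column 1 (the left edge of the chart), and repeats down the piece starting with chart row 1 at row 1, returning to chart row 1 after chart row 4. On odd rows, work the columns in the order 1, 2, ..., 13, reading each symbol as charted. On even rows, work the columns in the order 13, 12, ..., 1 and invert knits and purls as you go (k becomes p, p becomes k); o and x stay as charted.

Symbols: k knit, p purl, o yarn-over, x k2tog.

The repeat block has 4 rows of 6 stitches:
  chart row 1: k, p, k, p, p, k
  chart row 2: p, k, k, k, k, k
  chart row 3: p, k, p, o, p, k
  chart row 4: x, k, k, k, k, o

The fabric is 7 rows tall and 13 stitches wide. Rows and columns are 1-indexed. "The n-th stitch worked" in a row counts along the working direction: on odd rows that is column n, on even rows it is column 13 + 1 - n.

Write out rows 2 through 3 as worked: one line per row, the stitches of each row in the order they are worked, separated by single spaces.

Row 2: chart row 2, WS - tiled (columns 1-13): p k k k k k p k k k k k p; work from column 13 back to 1 with k<->p swapped.
Row 3: chart row 3, RS - tile across columns 1-13 and work as-is.

Rows as worked:
k p p p p p k p p p p p k
p k p o p k p k p o p k p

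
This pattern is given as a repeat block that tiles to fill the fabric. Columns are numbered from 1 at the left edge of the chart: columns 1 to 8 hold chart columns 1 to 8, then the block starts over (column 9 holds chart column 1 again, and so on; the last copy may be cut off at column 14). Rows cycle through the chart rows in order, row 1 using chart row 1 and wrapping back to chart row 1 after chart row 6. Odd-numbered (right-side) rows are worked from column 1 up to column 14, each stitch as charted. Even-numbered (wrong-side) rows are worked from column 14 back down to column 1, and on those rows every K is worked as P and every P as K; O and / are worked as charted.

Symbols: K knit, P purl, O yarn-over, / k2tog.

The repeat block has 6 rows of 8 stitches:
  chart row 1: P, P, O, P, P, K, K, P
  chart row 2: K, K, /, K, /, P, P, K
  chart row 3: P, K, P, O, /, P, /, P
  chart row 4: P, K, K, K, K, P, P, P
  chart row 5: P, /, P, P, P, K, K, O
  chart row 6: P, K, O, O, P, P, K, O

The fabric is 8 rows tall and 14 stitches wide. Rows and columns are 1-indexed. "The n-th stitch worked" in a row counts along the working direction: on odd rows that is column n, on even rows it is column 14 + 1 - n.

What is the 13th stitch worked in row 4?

Result:
P

Derivation:
Row 4: (4-1) mod 6 = 3, so use chart row 4. Even row -> WS.
Chart row 4 tiled across columns 1-14: P K K K K P P P P K K K K P
Wrong side: read the tiled row from column 14 down to 1 and exchange K with P (leave O, /).
Row 4 as worked: K P P P P K K K K P P P P K
The 13th stitch worked is P.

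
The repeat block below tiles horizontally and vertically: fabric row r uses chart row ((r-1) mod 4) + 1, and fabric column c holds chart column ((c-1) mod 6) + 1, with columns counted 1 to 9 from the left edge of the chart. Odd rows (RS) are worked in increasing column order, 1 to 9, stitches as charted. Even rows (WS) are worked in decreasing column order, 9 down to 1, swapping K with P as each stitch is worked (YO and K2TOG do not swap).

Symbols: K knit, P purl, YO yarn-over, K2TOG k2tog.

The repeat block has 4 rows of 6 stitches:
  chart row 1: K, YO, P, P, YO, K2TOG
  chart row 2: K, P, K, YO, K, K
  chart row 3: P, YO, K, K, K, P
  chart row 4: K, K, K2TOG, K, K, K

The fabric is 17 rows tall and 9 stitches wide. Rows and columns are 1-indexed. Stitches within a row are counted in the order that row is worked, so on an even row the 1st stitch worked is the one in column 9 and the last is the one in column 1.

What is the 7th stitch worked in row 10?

Row 10: (10-1) mod 4 = 1, so use chart row 2. Even row -> WS.
Chart row 2 tiled across columns 1-9: K P K YO K K K P K
Wrong side: read the tiled row from column 9 down to 1 and exchange K with P (leave YO, K2TOG).
Row 10 as worked: P K P P P YO P K P
The 7th stitch worked is P.

== STITCH ==
P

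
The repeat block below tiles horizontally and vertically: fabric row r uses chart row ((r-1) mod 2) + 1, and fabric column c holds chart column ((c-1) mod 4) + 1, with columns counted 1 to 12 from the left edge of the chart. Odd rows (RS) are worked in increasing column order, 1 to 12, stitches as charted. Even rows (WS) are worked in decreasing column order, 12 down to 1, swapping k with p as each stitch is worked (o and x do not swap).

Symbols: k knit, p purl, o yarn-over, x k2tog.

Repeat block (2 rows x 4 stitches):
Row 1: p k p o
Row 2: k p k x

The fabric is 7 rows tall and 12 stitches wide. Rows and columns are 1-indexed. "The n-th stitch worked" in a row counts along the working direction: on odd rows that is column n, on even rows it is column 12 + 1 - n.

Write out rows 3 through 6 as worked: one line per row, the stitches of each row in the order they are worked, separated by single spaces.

== ROWS AS WORKED ==
p k p o p k p o p k p o
x p k p x p k p x p k p
p k p o p k p o p k p o
x p k p x p k p x p k p

Derivation:
Row 3: chart row 1, RS - tile across columns 1-12 and work as-is.
Row 4: chart row 2, WS - tiled (columns 1-12): k p k x k p k x k p k x; work from column 12 back to 1 with k<->p swapped.
Row 5: chart row 1, RS - tile across columns 1-12 and work as-is.
Row 6: chart row 2, WS - tiled (columns 1-12): k p k x k p k x k p k x; work from column 12 back to 1 with k<->p swapped.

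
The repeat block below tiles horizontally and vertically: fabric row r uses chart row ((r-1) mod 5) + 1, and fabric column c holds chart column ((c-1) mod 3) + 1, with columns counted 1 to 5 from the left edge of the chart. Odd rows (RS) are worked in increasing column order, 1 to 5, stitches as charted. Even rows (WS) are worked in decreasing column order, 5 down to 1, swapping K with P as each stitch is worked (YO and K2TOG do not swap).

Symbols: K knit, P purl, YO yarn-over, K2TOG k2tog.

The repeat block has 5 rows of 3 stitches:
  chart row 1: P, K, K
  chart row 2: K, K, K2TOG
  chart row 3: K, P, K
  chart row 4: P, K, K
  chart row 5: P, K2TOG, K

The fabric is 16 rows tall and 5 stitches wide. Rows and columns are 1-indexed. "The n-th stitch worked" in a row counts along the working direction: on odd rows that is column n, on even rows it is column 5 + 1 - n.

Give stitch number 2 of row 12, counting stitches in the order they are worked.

Stitch:
P

Derivation:
Row 12: (12-1) mod 5 = 1, so use chart row 2. Even row -> WS.
Chart row 2 tiled across columns 1-5: K K K2TOG K K
WS: work from column 5 back to column 1 (reverse the tiled row), swapping K<->P (YO and K2TOG unchanged).
Row 12 as worked: P P K2TOG P P
Stitch 2 in working order -> P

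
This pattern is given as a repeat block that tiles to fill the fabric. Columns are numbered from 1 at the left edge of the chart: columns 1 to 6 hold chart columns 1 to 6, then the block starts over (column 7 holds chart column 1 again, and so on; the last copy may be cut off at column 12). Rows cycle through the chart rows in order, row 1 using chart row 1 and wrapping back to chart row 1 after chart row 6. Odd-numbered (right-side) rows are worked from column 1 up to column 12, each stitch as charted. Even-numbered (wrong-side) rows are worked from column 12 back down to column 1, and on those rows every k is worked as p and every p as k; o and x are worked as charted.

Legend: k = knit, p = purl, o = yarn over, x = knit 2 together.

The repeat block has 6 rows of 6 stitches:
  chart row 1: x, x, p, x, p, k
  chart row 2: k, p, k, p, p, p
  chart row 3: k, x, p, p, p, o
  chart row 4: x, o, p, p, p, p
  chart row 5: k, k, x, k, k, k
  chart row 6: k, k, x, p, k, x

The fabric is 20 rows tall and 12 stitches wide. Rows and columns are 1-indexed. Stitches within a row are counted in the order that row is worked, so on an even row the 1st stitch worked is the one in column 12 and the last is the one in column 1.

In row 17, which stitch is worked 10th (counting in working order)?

== STITCH ==
k

Derivation:
Row 17 uses chart row ((17-1) mod 6)+1 = 5. Row 17 is odd, so RS.
Chart row 5 tiled across columns 1-12: k k x k k k k k x k k k
RS: work column 1 to column 12, symbols as charted — the tiled row is the row as worked.
The 10th stitch worked is k.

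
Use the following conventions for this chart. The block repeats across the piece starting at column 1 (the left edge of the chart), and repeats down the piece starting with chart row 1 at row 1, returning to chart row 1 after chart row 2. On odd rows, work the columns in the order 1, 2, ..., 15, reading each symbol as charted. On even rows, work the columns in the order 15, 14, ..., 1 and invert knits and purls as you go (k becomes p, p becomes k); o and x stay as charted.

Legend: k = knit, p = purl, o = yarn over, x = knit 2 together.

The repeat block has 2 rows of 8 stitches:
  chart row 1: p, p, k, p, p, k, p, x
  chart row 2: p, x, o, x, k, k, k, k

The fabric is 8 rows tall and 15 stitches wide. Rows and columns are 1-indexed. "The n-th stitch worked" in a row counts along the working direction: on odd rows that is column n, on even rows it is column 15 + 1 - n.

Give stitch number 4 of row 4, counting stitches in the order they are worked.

For row 4: chart row = ((4-1) mod 2) + 1 = 2; this is a WS (even) row.
Chart row 2 tiled across columns 1-15: p x o x k k k k p x o x k k k
WS: work from column 15 back to column 1 (reverse the tiled row), swapping k<->p (o and x unchanged).
Row 4 as worked: p p p x o x k p p p p x o x k
Counting 4 along the worked row gives x.

Result:
x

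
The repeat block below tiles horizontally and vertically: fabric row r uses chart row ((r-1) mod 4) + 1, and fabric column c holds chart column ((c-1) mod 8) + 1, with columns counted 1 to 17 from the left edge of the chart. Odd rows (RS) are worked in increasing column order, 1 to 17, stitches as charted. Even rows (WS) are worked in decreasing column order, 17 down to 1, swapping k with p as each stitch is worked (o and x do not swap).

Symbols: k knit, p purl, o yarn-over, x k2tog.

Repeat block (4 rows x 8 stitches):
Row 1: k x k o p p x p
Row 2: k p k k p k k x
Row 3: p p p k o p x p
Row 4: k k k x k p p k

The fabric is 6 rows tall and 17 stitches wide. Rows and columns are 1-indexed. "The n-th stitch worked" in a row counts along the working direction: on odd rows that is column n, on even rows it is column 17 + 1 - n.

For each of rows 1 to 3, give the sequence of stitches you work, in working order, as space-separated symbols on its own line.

Rows as worked:
k x k o p p x p k x k o p p x p k
p x p p k p p k p x p p k p p k p
p p p k o p x p p p p k o p x p p

Derivation:
Row 1: chart row 1, RS - tile across columns 1-17 and work as-is.
Row 2: chart row 2, WS - tiled (columns 1-17): k p k k p k k x k p k k p k k x k; work from column 17 back to 1 with k<->p swapped.
Row 3: chart row 3, RS - tile across columns 1-17 and work as-is.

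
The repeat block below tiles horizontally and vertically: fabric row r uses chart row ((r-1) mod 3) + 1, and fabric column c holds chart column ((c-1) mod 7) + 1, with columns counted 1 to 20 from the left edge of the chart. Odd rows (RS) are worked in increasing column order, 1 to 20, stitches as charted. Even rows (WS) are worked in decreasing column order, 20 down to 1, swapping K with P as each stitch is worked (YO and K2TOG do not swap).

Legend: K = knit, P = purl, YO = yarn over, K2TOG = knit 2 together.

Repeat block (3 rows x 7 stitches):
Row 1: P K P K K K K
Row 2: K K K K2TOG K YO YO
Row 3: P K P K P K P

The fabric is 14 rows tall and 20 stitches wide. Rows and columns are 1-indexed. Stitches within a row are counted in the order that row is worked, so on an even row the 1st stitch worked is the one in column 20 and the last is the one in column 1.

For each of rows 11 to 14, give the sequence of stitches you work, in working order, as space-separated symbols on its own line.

Row 11: chart row 2, RS - tile across columns 1-20 and work as-is.
Row 12: chart row 3, WS - tiled (columns 1-20): P K P K P K P P K P K P K P P K P K P K; work from column 20 back to 1 with K<->P swapped.
Row 13: chart row 1, RS - tile across columns 1-20 and work as-is.
Row 14: chart row 2, WS - tiled (columns 1-20): K K K K2TOG K YO YO K K K K2TOG K YO YO K K K K2TOG K YO; work from column 20 back to 1 with K<->P swapped.

Result:
K K K K2TOG K YO YO K K K K2TOG K YO YO K K K K2TOG K YO
P K P K P K K P K P K P K K P K P K P K
P K P K K K K P K P K K K K P K P K K K
YO P K2TOG P P P YO YO P K2TOG P P P YO YO P K2TOG P P P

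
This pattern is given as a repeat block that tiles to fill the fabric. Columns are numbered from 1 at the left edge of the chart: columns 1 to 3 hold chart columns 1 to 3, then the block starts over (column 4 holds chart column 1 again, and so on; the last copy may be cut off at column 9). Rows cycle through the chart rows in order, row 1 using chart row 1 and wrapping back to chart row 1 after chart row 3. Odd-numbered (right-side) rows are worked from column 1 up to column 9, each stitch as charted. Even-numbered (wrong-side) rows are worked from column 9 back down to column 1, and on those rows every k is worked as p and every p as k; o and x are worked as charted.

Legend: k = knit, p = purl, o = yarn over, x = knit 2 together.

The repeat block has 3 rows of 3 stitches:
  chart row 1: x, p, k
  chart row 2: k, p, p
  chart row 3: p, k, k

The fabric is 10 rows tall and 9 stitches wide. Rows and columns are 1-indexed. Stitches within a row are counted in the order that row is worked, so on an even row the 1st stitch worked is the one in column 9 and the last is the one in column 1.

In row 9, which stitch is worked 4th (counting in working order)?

== STITCH ==
p

Derivation:
Row 9 uses chart row ((9-1) mod 3)+1 = 3. Row 9 is odd, so RS.
Chart row 3 tiled across columns 1-9: p k k p k k p k k
RS: work column 1 to column 9, symbols as charted — the tiled row is the row as worked.
Stitch 4 in working order -> p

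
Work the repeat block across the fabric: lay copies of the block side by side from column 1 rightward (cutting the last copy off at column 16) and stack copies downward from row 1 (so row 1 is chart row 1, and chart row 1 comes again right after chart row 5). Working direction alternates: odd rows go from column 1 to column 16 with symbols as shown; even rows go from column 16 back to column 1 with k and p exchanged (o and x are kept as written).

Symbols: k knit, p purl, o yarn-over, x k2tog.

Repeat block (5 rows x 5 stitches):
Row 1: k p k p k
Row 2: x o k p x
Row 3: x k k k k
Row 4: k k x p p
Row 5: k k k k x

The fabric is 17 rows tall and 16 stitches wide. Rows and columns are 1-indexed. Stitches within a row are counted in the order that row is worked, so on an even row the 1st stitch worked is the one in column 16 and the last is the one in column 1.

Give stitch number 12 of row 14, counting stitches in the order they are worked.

Row 14: (14-1) mod 5 = 3, so use chart row 4. Even row -> WS.
Chart row 4 tiled across columns 1-16: k k x p p k k x p p k k x p p k
WS: work from column 16 back to column 1 (reverse the tiled row), swapping k<->p (o and x unchanged).
Row 14 as worked: p k k x p p k k x p p k k x p p
The 12th stitch worked is k.

Result:
k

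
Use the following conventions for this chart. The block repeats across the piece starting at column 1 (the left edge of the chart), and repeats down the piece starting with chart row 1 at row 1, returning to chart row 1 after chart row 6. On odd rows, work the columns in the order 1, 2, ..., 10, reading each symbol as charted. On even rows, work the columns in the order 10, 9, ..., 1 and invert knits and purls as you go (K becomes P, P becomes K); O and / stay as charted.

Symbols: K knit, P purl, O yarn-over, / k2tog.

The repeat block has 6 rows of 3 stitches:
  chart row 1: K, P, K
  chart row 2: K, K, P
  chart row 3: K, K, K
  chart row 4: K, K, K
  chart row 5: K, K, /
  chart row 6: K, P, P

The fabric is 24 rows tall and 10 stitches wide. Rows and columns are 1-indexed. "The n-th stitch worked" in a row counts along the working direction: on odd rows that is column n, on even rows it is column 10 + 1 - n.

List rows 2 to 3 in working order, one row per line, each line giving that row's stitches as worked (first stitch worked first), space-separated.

Row 2: chart row 2, WS - tiled (columns 1-10): K K P K K P K K P K; work from column 10 back to 1 with K<->P swapped.
Row 3: chart row 3, RS - tile across columns 1-10 and work as-is.

== ROWS AS WORKED ==
P K P P K P P K P P
K K K K K K K K K K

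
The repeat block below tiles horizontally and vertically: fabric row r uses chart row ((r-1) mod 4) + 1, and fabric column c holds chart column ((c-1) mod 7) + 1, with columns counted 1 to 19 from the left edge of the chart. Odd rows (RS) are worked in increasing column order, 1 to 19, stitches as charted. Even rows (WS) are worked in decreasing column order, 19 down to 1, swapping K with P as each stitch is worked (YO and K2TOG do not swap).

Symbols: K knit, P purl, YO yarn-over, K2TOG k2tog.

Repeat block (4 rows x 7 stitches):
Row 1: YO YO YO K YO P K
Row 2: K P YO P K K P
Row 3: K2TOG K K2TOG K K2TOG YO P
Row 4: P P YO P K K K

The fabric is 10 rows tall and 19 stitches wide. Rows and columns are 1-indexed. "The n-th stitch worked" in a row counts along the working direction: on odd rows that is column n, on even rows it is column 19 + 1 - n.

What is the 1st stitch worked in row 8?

Stitch:
P

Derivation:
Row 8 uses chart row ((8-1) mod 4)+1 = 4. Row 8 is even, so WS.
Chart row 4 tiled across columns 1-19: P P YO P K K K P P YO P K K K P P YO P K
Wrong side: read the tiled row from column 19 down to 1 and exchange K with P (leave YO, K2TOG).
Row 8 as worked: P K YO K K P P P K YO K K P P P K YO K K
Counting 1 along the worked row gives P.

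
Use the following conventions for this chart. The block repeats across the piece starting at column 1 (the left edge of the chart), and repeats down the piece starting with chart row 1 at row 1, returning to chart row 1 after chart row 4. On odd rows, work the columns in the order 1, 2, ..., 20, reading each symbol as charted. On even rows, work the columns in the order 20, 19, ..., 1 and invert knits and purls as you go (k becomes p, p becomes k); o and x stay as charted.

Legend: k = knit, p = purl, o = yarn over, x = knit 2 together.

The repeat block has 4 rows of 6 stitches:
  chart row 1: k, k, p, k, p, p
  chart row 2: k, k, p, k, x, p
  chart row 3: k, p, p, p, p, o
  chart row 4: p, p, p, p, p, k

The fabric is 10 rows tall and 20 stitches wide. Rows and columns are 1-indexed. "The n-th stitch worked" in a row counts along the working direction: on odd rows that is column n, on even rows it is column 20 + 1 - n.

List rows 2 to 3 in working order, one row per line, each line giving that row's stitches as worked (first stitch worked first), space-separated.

Result:
p p k x p k p p k x p k p p k x p k p p
k p p p p o k p p p p o k p p p p o k p

Derivation:
Row 2: chart row 2, WS - tiled (columns 1-20): k k p k x p k k p k x p k k p k x p k k; work from column 20 back to 1 with k<->p swapped.
Row 3: chart row 3, RS - tile across columns 1-20 and work as-is.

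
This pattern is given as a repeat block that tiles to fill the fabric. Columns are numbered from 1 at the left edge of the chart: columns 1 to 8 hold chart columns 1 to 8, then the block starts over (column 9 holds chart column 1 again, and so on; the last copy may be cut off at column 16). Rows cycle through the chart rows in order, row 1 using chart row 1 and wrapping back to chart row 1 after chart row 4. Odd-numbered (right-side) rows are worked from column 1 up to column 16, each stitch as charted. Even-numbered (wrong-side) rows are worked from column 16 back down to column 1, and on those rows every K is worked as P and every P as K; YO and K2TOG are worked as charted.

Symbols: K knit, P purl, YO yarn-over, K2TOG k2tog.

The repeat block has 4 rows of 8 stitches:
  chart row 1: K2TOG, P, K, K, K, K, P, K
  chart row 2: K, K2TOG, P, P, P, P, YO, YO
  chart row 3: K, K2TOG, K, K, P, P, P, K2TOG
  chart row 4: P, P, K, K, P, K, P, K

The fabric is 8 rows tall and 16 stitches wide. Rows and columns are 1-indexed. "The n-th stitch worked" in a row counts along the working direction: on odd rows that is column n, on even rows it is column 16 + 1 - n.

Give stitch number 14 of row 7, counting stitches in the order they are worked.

Stitch:
P

Derivation:
Row 7 uses chart row ((7-1) mod 4)+1 = 3. Row 7 is odd, so RS.
Chart row 3 tiled across columns 1-16: K K2TOG K K P P P K2TOG K K2TOG K K P P P K2TOG
Right side: take the tiled row as-is (worked left to right from column 1).
The 14th stitch worked is P.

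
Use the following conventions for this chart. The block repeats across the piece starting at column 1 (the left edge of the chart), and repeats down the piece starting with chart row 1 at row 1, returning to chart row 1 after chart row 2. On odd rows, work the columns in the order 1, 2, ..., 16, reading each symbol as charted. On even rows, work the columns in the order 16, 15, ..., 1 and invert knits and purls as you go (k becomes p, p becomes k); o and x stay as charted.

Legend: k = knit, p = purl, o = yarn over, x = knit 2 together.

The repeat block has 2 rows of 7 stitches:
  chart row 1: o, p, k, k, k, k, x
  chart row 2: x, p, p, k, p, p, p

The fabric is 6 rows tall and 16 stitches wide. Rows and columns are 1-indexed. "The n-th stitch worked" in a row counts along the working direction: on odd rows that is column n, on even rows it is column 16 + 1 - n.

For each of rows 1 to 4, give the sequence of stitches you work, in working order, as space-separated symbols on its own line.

== ROWS AS WORKED ==
o p k k k k x o p k k k k x o p
k x k k k p k k x k k k p k k x
o p k k k k x o p k k k k x o p
k x k k k p k k x k k k p k k x

Derivation:
Row 1: chart row 1, RS - tile across columns 1-16 and work as-is.
Row 2: chart row 2, WS - tiled (columns 1-16): x p p k p p p x p p k p p p x p; work from column 16 back to 1 with k<->p swapped.
Row 3: chart row 1, RS - tile across columns 1-16 and work as-is.
Row 4: chart row 2, WS - tiled (columns 1-16): x p p k p p p x p p k p p p x p; work from column 16 back to 1 with k<->p swapped.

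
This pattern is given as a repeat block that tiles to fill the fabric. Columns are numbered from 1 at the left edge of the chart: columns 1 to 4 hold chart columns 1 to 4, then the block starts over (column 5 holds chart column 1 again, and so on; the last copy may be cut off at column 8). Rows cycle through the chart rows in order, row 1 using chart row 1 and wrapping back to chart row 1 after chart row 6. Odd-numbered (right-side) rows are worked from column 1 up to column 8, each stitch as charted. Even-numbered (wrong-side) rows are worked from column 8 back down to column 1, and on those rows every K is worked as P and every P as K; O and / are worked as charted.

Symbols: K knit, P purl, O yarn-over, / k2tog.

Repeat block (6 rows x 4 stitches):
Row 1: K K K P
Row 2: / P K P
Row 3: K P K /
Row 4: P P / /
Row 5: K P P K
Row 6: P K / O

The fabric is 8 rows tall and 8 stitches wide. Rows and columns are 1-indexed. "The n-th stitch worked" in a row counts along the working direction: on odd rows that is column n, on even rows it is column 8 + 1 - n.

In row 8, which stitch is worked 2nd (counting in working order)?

For row 8: chart row = ((8-1) mod 6) + 1 = 2; this is a WS (even) row.
Chart row 2 tiled across columns 1-8: / P K P / P K P
WS: work from column 8 back to column 1 (reverse the tiled row), swapping K<->P (O and / unchanged).
Row 8 as worked: K P K / K P K /
The 2nd stitch worked is P.

Stitch:
P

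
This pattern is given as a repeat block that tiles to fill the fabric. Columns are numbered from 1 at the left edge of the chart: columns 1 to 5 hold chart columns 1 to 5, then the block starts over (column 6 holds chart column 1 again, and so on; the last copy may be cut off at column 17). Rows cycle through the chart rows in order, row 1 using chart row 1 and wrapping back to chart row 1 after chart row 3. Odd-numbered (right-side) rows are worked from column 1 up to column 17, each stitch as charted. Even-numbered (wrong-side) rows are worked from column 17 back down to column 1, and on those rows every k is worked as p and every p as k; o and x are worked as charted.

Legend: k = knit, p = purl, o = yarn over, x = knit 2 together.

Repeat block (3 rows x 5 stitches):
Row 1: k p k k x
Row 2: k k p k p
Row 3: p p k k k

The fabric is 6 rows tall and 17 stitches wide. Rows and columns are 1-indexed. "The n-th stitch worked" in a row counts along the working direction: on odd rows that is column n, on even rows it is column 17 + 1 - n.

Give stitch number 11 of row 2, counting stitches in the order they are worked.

For row 2: chart row = ((2-1) mod 3) + 1 = 2; this is a WS (even) row.
Chart row 2 tiled across columns 1-17: k k p k p k k p k p k k p k p k k
WS: work from column 17 back to column 1 (reverse the tiled row), swapping k<->p (o and x unchanged).
Row 2 as worked: p p k p k p p k p k p p k p k p p
The 11th stitch worked is p.

Stitch:
p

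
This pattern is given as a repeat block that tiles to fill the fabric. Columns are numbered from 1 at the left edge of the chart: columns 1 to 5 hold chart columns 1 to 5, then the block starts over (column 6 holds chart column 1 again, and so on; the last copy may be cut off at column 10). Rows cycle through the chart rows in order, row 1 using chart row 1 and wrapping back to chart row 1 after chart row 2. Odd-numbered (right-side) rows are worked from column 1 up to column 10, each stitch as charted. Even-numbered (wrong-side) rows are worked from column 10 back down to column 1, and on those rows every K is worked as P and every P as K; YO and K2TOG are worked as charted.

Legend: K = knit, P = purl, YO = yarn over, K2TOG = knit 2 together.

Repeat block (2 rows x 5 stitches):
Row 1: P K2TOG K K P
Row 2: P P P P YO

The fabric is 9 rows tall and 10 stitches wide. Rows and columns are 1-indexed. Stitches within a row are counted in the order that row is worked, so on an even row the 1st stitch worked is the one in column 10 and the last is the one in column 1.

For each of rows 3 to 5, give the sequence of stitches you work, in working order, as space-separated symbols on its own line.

Result:
P K2TOG K K P P K2TOG K K P
YO K K K K YO K K K K
P K2TOG K K P P K2TOG K K P

Derivation:
Row 3: chart row 1, RS - tile across columns 1-10 and work as-is.
Row 4: chart row 2, WS - tiled (columns 1-10): P P P P YO P P P P YO; work from column 10 back to 1 with K<->P swapped.
Row 5: chart row 1, RS - tile across columns 1-10 and work as-is.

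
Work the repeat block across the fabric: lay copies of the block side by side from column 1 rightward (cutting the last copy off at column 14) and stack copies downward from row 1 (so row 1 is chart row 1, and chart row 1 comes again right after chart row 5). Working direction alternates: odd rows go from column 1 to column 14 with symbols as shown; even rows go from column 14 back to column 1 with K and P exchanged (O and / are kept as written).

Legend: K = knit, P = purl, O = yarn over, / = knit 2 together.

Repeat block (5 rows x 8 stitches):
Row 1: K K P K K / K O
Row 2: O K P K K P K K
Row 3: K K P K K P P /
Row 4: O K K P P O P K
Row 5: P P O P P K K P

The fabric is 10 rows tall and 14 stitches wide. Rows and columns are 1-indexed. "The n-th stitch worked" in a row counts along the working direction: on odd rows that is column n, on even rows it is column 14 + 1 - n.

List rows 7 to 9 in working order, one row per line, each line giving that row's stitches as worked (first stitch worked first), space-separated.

Rows as worked:
O K P K K P K K O K P K K P
K P P K P P / K K P P K P P
O K K P P O P K O K K P P O

Derivation:
Row 7: chart row 2, RS - tile across columns 1-14 and work as-is.
Row 8: chart row 3, WS - tiled (columns 1-14): K K P K K P P / K K P K K P; work from column 14 back to 1 with K<->P swapped.
Row 9: chart row 4, RS - tile across columns 1-14 and work as-is.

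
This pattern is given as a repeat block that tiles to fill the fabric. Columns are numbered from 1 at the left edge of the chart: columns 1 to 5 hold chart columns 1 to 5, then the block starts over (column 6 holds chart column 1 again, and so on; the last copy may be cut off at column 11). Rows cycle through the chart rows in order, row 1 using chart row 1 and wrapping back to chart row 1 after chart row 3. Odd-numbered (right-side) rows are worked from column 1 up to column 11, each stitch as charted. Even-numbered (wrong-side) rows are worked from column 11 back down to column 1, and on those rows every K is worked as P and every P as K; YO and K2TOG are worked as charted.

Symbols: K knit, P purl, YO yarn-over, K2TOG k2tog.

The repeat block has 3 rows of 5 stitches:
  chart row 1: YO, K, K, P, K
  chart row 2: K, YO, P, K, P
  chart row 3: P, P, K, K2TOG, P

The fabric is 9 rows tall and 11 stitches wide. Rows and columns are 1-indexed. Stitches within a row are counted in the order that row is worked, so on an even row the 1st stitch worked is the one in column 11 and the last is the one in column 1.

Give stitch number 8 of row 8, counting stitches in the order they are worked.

Row 8 uses chart row ((8-1) mod 3)+1 = 2. Row 8 is even, so WS.
Chart row 2 tiled across columns 1-11: K YO P K P K YO P K P K
WS row: flip the tiled sequence (start at column 11) and apply K<->P; YO and K2TOG stay.
Row 8 as worked: P K P K YO P K P K YO P
Stitch 8 in working order -> P

Result:
P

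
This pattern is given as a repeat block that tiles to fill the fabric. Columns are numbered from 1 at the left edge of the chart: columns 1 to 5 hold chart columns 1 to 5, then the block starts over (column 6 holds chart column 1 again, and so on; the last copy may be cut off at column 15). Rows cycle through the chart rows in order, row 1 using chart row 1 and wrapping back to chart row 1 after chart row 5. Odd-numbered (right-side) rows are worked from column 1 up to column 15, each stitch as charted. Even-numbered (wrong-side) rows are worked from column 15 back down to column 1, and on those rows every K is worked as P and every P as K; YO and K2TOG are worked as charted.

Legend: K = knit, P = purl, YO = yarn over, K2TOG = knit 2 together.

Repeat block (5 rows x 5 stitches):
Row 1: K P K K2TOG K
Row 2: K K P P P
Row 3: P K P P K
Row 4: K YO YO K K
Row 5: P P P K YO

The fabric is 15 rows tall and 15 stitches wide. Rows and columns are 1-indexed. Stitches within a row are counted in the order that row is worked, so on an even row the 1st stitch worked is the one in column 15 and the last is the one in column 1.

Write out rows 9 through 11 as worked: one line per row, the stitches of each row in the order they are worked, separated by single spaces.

Row 9: chart row 4, RS - tile across columns 1-15 and work as-is.
Row 10: chart row 5, WS - tiled (columns 1-15): P P P K YO P P P K YO P P P K YO; work from column 15 back to 1 with K<->P swapped.
Row 11: chart row 1, RS - tile across columns 1-15 and work as-is.

Result:
K YO YO K K K YO YO K K K YO YO K K
YO P K K K YO P K K K YO P K K K
K P K K2TOG K K P K K2TOG K K P K K2TOG K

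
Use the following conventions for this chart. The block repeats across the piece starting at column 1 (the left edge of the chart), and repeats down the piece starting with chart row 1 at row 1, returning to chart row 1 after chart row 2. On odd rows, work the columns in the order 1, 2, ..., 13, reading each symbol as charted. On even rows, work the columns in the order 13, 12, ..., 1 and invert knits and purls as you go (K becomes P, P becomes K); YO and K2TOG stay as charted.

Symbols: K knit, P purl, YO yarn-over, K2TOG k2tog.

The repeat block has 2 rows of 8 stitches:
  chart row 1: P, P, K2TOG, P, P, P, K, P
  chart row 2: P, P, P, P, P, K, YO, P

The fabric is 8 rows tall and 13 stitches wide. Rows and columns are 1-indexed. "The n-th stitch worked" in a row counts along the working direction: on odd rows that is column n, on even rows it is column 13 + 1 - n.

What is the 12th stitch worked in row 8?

Stitch:
K

Derivation:
Row 8 uses chart row ((8-1) mod 2)+1 = 2. Row 8 is even, so WS.
Chart row 2 tiled across columns 1-13: P P P P P K YO P P P P P P
WS: work from column 13 back to column 1 (reverse the tiled row), swapping K<->P (YO and K2TOG unchanged).
Row 8 as worked: K K K K K K YO P K K K K K
Stitch 12 in working order -> K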